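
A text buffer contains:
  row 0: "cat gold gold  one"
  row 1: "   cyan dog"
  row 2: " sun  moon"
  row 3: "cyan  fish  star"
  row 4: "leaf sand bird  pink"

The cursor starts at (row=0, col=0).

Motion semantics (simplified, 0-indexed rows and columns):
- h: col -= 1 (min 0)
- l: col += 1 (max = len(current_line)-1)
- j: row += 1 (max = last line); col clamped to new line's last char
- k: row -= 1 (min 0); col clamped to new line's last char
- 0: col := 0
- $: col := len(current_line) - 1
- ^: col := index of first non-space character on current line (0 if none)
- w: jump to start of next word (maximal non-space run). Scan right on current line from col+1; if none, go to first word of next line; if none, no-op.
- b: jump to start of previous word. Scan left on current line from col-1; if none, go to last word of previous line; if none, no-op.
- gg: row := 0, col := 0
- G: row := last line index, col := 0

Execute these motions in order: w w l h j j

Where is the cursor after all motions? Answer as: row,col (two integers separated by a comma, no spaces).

After 1 (w): row=0 col=4 char='g'
After 2 (w): row=0 col=9 char='g'
After 3 (l): row=0 col=10 char='o'
After 4 (h): row=0 col=9 char='g'
After 5 (j): row=1 col=9 char='o'
After 6 (j): row=2 col=9 char='n'

Answer: 2,9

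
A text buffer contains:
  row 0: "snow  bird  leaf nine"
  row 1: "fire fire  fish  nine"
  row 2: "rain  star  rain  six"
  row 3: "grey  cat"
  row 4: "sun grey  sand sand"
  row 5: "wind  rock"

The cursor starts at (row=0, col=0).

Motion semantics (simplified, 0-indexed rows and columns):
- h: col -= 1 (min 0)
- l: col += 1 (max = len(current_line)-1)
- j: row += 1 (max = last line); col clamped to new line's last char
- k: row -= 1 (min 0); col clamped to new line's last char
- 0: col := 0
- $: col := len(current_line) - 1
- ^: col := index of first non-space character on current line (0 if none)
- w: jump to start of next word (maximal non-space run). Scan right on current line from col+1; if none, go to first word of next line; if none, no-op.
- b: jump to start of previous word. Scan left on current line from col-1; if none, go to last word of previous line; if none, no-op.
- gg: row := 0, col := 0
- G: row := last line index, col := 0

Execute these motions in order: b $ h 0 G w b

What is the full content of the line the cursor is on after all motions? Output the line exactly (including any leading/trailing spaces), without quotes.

Answer: wind  rock

Derivation:
After 1 (b): row=0 col=0 char='s'
After 2 ($): row=0 col=20 char='e'
After 3 (h): row=0 col=19 char='n'
After 4 (0): row=0 col=0 char='s'
After 5 (G): row=5 col=0 char='w'
After 6 (w): row=5 col=6 char='r'
After 7 (b): row=5 col=0 char='w'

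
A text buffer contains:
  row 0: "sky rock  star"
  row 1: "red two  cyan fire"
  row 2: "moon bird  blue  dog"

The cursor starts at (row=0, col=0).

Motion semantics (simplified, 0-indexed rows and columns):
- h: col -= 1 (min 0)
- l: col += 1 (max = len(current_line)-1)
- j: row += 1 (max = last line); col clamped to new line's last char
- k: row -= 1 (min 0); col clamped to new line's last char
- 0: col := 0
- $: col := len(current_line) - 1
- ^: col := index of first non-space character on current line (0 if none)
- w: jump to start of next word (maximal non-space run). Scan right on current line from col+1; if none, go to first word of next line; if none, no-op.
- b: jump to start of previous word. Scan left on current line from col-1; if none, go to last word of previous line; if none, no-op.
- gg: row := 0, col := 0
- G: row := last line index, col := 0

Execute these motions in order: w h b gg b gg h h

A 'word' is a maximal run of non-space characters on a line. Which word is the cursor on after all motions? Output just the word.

Answer: sky

Derivation:
After 1 (w): row=0 col=4 char='r'
After 2 (h): row=0 col=3 char='_'
After 3 (b): row=0 col=0 char='s'
After 4 (gg): row=0 col=0 char='s'
After 5 (b): row=0 col=0 char='s'
After 6 (gg): row=0 col=0 char='s'
After 7 (h): row=0 col=0 char='s'
After 8 (h): row=0 col=0 char='s'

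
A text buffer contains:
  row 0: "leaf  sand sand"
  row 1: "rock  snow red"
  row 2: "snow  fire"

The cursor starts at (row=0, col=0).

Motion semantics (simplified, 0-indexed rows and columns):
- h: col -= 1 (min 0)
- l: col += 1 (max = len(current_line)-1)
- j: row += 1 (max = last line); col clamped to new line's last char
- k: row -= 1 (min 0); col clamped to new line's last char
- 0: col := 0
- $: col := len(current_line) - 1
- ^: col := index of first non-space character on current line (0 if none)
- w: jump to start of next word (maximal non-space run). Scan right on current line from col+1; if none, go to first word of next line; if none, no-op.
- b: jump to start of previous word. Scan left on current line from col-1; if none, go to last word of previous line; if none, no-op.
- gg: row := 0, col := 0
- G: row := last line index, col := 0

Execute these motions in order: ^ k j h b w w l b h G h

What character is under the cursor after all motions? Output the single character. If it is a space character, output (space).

Answer: s

Derivation:
After 1 (^): row=0 col=0 char='l'
After 2 (k): row=0 col=0 char='l'
After 3 (j): row=1 col=0 char='r'
After 4 (h): row=1 col=0 char='r'
After 5 (b): row=0 col=11 char='s'
After 6 (w): row=1 col=0 char='r'
After 7 (w): row=1 col=6 char='s'
After 8 (l): row=1 col=7 char='n'
After 9 (b): row=1 col=6 char='s'
After 10 (h): row=1 col=5 char='_'
After 11 (G): row=2 col=0 char='s'
After 12 (h): row=2 col=0 char='s'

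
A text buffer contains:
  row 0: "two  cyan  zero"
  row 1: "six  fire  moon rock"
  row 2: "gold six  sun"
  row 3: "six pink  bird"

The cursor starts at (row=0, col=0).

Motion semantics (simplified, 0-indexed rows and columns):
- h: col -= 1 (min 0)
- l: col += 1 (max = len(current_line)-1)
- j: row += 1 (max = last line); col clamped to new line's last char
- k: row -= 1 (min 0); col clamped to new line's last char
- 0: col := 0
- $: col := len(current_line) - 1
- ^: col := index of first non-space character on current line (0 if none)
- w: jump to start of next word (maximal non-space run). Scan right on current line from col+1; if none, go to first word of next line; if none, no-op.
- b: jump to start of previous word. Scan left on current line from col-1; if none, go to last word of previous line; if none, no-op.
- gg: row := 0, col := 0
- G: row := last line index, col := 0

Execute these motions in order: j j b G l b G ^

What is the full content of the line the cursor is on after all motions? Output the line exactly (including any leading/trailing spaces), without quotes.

After 1 (j): row=1 col=0 char='s'
After 2 (j): row=2 col=0 char='g'
After 3 (b): row=1 col=16 char='r'
After 4 (G): row=3 col=0 char='s'
After 5 (l): row=3 col=1 char='i'
After 6 (b): row=3 col=0 char='s'
After 7 (G): row=3 col=0 char='s'
After 8 (^): row=3 col=0 char='s'

Answer: six pink  bird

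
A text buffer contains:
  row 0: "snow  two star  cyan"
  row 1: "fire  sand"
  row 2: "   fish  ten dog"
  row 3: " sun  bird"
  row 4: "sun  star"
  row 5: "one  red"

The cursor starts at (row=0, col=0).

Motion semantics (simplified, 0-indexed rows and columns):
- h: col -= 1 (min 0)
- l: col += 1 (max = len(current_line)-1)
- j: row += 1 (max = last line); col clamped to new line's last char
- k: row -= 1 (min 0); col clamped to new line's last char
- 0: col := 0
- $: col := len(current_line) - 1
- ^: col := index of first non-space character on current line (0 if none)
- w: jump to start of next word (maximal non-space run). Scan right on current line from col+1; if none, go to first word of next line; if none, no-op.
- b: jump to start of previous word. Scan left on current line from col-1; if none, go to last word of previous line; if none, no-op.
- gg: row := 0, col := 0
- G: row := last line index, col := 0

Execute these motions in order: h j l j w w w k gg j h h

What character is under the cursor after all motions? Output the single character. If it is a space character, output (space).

After 1 (h): row=0 col=0 char='s'
After 2 (j): row=1 col=0 char='f'
After 3 (l): row=1 col=1 char='i'
After 4 (j): row=2 col=1 char='_'
After 5 (w): row=2 col=3 char='f'
After 6 (w): row=2 col=9 char='t'
After 7 (w): row=2 col=13 char='d'
After 8 (k): row=1 col=9 char='d'
After 9 (gg): row=0 col=0 char='s'
After 10 (j): row=1 col=0 char='f'
After 11 (h): row=1 col=0 char='f'
After 12 (h): row=1 col=0 char='f'

Answer: f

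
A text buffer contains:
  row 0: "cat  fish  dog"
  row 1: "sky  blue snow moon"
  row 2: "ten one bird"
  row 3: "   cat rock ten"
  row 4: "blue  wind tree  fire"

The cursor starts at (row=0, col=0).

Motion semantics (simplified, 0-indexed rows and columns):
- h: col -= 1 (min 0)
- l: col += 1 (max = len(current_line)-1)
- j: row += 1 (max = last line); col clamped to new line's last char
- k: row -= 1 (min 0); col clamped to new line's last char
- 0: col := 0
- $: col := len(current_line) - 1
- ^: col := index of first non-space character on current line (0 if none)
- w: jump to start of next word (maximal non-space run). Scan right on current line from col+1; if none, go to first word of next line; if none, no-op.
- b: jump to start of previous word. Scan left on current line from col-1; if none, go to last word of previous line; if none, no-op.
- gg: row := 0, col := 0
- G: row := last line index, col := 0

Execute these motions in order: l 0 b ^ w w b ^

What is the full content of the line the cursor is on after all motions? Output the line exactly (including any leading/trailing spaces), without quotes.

After 1 (l): row=0 col=1 char='a'
After 2 (0): row=0 col=0 char='c'
After 3 (b): row=0 col=0 char='c'
After 4 (^): row=0 col=0 char='c'
After 5 (w): row=0 col=5 char='f'
After 6 (w): row=0 col=11 char='d'
After 7 (b): row=0 col=5 char='f'
After 8 (^): row=0 col=0 char='c'

Answer: cat  fish  dog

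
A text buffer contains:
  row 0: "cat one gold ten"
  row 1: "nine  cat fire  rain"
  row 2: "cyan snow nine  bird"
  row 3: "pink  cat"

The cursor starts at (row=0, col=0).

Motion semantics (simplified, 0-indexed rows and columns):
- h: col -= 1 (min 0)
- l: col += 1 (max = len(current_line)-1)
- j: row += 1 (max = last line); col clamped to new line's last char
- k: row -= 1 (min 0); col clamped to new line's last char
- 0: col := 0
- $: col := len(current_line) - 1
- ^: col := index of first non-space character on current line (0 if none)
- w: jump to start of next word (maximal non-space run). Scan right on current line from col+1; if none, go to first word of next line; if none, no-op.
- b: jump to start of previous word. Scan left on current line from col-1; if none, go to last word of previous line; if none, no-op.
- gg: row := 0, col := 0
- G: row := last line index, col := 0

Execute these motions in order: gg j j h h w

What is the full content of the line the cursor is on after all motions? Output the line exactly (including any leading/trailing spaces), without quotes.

After 1 (gg): row=0 col=0 char='c'
After 2 (j): row=1 col=0 char='n'
After 3 (j): row=2 col=0 char='c'
After 4 (h): row=2 col=0 char='c'
After 5 (h): row=2 col=0 char='c'
After 6 (w): row=2 col=5 char='s'

Answer: cyan snow nine  bird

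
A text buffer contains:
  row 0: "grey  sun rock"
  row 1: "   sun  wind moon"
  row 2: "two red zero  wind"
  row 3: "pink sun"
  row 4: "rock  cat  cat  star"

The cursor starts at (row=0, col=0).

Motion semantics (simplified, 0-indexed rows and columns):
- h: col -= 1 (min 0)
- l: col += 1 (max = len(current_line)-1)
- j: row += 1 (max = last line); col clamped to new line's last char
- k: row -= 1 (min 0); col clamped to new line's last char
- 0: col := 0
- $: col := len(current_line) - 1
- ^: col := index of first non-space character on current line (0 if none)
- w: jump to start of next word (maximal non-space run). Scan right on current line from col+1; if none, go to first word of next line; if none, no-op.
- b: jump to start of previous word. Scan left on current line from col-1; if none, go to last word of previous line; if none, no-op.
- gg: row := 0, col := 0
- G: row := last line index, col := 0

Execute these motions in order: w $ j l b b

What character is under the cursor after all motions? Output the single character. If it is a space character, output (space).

Answer: w

Derivation:
After 1 (w): row=0 col=6 char='s'
After 2 ($): row=0 col=13 char='k'
After 3 (j): row=1 col=13 char='m'
After 4 (l): row=1 col=14 char='o'
After 5 (b): row=1 col=13 char='m'
After 6 (b): row=1 col=8 char='w'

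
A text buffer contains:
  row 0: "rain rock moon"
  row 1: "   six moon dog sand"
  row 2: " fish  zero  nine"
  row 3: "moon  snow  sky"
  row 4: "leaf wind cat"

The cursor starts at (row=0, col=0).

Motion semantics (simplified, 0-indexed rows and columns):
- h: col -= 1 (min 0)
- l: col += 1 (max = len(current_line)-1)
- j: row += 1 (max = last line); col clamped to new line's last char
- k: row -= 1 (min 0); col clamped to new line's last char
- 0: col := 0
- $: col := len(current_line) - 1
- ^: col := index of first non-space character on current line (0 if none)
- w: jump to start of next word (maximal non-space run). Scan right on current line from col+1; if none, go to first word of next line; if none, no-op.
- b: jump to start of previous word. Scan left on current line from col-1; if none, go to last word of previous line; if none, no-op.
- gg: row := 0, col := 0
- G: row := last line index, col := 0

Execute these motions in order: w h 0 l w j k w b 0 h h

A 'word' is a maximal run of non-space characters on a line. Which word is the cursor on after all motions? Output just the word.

After 1 (w): row=0 col=5 char='r'
After 2 (h): row=0 col=4 char='_'
After 3 (0): row=0 col=0 char='r'
After 4 (l): row=0 col=1 char='a'
After 5 (w): row=0 col=5 char='r'
After 6 (j): row=1 col=5 char='x'
After 7 (k): row=0 col=5 char='r'
After 8 (w): row=0 col=10 char='m'
After 9 (b): row=0 col=5 char='r'
After 10 (0): row=0 col=0 char='r'
After 11 (h): row=0 col=0 char='r'
After 12 (h): row=0 col=0 char='r'

Answer: rain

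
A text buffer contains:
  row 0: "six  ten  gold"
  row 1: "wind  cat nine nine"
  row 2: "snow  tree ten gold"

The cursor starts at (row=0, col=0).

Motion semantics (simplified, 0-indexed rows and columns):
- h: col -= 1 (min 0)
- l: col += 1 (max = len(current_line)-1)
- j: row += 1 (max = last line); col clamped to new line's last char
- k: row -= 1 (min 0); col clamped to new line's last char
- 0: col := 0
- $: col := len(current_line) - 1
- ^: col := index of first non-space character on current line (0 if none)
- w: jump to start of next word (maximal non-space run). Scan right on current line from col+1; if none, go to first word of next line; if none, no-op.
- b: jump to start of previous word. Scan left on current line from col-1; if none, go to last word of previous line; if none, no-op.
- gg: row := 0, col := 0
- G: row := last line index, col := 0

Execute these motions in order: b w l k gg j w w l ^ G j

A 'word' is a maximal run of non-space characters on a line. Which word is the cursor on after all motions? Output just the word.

Answer: snow

Derivation:
After 1 (b): row=0 col=0 char='s'
After 2 (w): row=0 col=5 char='t'
After 3 (l): row=0 col=6 char='e'
After 4 (k): row=0 col=6 char='e'
After 5 (gg): row=0 col=0 char='s'
After 6 (j): row=1 col=0 char='w'
After 7 (w): row=1 col=6 char='c'
After 8 (w): row=1 col=10 char='n'
After 9 (l): row=1 col=11 char='i'
After 10 (^): row=1 col=0 char='w'
After 11 (G): row=2 col=0 char='s'
After 12 (j): row=2 col=0 char='s'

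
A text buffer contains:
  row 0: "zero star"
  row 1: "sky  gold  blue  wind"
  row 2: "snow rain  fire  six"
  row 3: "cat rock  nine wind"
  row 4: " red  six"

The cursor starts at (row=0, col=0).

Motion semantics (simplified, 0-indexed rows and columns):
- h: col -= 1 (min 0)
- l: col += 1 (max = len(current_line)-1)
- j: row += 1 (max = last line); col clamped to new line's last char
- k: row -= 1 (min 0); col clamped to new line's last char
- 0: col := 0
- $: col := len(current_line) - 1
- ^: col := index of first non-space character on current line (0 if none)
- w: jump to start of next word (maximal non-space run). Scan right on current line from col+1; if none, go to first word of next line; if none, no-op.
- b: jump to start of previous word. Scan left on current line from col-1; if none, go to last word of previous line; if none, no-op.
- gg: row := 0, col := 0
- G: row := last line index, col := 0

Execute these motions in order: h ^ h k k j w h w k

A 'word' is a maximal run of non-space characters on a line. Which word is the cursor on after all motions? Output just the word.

After 1 (h): row=0 col=0 char='z'
After 2 (^): row=0 col=0 char='z'
After 3 (h): row=0 col=0 char='z'
After 4 (k): row=0 col=0 char='z'
After 5 (k): row=0 col=0 char='z'
After 6 (j): row=1 col=0 char='s'
After 7 (w): row=1 col=5 char='g'
After 8 (h): row=1 col=4 char='_'
After 9 (w): row=1 col=5 char='g'
After 10 (k): row=0 col=5 char='s'

Answer: star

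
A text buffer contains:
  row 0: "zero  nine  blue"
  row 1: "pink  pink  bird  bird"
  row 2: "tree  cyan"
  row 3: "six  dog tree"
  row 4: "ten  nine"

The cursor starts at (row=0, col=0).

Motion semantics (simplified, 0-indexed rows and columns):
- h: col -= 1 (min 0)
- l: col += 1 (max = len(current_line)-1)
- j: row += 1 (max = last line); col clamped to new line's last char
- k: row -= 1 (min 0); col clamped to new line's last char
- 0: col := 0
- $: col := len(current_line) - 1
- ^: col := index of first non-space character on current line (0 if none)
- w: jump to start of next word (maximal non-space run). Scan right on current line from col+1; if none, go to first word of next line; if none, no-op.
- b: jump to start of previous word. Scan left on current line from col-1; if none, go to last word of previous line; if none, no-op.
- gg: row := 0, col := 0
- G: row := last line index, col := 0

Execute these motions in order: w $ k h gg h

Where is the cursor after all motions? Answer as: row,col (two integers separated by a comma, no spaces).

Answer: 0,0

Derivation:
After 1 (w): row=0 col=6 char='n'
After 2 ($): row=0 col=15 char='e'
After 3 (k): row=0 col=15 char='e'
After 4 (h): row=0 col=14 char='u'
After 5 (gg): row=0 col=0 char='z'
After 6 (h): row=0 col=0 char='z'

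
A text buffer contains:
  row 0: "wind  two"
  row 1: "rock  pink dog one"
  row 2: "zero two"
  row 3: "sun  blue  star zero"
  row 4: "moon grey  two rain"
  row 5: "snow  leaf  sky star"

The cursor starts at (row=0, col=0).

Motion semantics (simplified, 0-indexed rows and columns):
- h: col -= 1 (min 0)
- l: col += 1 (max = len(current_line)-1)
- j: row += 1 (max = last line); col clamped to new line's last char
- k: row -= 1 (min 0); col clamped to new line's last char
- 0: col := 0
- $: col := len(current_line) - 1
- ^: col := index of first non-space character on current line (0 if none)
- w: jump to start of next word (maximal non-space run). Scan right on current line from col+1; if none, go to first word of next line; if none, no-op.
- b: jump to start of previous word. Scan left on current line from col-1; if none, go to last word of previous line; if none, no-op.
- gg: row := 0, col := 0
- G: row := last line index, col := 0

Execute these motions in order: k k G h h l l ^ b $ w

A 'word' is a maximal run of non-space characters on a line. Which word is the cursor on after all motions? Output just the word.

After 1 (k): row=0 col=0 char='w'
After 2 (k): row=0 col=0 char='w'
After 3 (G): row=5 col=0 char='s'
After 4 (h): row=5 col=0 char='s'
After 5 (h): row=5 col=0 char='s'
After 6 (l): row=5 col=1 char='n'
After 7 (l): row=5 col=2 char='o'
After 8 (^): row=5 col=0 char='s'
After 9 (b): row=4 col=15 char='r'
After 10 ($): row=4 col=18 char='n'
After 11 (w): row=5 col=0 char='s'

Answer: snow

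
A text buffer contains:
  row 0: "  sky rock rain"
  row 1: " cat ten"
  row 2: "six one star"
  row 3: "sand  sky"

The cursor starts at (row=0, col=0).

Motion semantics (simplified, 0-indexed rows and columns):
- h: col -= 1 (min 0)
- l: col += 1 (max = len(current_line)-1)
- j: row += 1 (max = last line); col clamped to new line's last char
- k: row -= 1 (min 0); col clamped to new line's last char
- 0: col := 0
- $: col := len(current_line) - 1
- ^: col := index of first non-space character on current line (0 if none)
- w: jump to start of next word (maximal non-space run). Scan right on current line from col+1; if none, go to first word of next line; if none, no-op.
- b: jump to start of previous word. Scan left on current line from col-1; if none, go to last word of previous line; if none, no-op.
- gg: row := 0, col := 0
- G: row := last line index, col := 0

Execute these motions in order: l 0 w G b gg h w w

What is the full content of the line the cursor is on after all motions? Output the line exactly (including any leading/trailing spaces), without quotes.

After 1 (l): row=0 col=1 char='_'
After 2 (0): row=0 col=0 char='_'
After 3 (w): row=0 col=2 char='s'
After 4 (G): row=3 col=0 char='s'
After 5 (b): row=2 col=8 char='s'
After 6 (gg): row=0 col=0 char='_'
After 7 (h): row=0 col=0 char='_'
After 8 (w): row=0 col=2 char='s'
After 9 (w): row=0 col=6 char='r'

Answer:   sky rock rain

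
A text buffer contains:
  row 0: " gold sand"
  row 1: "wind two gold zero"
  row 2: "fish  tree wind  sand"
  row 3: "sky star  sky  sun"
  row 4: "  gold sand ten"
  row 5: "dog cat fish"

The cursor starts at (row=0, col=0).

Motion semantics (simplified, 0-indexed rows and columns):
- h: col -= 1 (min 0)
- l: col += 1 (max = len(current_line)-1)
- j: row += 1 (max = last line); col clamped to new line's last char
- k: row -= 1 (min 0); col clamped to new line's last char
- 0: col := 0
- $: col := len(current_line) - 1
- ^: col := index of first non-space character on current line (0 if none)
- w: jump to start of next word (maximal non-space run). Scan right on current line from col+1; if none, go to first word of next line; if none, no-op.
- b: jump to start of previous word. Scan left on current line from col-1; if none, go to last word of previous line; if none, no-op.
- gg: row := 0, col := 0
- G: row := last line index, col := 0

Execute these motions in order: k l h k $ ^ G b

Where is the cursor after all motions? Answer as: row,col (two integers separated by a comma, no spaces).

After 1 (k): row=0 col=0 char='_'
After 2 (l): row=0 col=1 char='g'
After 3 (h): row=0 col=0 char='_'
After 4 (k): row=0 col=0 char='_'
After 5 ($): row=0 col=9 char='d'
After 6 (^): row=0 col=1 char='g'
After 7 (G): row=5 col=0 char='d'
After 8 (b): row=4 col=12 char='t'

Answer: 4,12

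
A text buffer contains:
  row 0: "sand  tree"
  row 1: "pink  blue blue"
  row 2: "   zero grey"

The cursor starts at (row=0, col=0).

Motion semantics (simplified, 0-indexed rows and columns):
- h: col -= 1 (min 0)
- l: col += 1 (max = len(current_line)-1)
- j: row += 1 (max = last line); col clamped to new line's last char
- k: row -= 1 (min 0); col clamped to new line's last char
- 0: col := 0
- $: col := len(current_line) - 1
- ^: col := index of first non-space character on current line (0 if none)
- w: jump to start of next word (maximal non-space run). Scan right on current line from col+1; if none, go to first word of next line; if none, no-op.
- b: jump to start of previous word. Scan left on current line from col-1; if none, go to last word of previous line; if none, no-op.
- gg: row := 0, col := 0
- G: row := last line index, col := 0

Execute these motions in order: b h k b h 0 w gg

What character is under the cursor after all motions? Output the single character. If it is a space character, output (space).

Answer: s

Derivation:
After 1 (b): row=0 col=0 char='s'
After 2 (h): row=0 col=0 char='s'
After 3 (k): row=0 col=0 char='s'
After 4 (b): row=0 col=0 char='s'
After 5 (h): row=0 col=0 char='s'
After 6 (0): row=0 col=0 char='s'
After 7 (w): row=0 col=6 char='t'
After 8 (gg): row=0 col=0 char='s'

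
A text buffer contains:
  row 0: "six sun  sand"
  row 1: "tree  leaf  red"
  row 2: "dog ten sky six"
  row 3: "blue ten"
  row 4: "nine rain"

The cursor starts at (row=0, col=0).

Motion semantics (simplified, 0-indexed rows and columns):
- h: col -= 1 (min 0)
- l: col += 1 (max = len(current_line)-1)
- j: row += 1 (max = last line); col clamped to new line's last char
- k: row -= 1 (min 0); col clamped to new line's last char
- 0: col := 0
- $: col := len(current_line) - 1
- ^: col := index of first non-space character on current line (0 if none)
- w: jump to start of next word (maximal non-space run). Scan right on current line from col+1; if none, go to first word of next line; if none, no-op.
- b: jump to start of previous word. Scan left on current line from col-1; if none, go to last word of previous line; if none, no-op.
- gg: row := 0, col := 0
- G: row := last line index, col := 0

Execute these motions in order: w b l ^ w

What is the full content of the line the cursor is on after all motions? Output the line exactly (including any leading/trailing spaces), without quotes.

After 1 (w): row=0 col=4 char='s'
After 2 (b): row=0 col=0 char='s'
After 3 (l): row=0 col=1 char='i'
After 4 (^): row=0 col=0 char='s'
After 5 (w): row=0 col=4 char='s'

Answer: six sun  sand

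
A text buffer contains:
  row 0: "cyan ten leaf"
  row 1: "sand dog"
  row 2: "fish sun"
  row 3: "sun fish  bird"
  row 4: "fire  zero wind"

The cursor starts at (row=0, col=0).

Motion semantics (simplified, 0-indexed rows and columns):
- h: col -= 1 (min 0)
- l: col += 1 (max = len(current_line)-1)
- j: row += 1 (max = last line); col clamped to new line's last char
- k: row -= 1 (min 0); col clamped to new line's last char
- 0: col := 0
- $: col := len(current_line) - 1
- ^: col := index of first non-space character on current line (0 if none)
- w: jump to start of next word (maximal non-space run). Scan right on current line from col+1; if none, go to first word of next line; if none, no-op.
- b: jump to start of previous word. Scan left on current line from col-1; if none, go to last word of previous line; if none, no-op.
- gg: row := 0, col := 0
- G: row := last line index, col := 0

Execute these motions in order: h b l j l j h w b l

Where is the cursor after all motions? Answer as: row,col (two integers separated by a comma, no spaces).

After 1 (h): row=0 col=0 char='c'
After 2 (b): row=0 col=0 char='c'
After 3 (l): row=0 col=1 char='y'
After 4 (j): row=1 col=1 char='a'
After 5 (l): row=1 col=2 char='n'
After 6 (j): row=2 col=2 char='s'
After 7 (h): row=2 col=1 char='i'
After 8 (w): row=2 col=5 char='s'
After 9 (b): row=2 col=0 char='f'
After 10 (l): row=2 col=1 char='i'

Answer: 2,1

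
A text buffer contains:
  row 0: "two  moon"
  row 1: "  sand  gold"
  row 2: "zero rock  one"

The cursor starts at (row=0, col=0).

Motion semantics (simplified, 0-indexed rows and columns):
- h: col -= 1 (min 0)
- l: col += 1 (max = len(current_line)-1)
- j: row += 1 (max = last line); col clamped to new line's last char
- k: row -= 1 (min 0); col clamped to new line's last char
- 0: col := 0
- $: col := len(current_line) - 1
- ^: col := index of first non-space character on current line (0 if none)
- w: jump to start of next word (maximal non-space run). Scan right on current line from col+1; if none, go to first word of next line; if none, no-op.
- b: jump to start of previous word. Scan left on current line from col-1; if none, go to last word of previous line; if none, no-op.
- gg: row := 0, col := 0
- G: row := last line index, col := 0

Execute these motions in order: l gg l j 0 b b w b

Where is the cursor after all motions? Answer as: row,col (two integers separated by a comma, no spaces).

After 1 (l): row=0 col=1 char='w'
After 2 (gg): row=0 col=0 char='t'
After 3 (l): row=0 col=1 char='w'
After 4 (j): row=1 col=1 char='_'
After 5 (0): row=1 col=0 char='_'
After 6 (b): row=0 col=5 char='m'
After 7 (b): row=0 col=0 char='t'
After 8 (w): row=0 col=5 char='m'
After 9 (b): row=0 col=0 char='t'

Answer: 0,0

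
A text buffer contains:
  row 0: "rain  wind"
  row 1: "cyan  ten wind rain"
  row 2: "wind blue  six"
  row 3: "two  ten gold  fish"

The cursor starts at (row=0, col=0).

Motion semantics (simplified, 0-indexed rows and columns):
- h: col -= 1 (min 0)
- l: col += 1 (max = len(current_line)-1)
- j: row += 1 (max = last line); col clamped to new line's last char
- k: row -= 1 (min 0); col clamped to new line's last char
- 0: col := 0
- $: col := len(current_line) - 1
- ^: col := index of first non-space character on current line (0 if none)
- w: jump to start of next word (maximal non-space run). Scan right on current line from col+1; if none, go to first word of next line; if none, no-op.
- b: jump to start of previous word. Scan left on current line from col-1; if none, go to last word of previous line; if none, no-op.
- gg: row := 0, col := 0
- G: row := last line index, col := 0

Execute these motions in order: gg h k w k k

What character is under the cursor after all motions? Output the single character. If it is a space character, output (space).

After 1 (gg): row=0 col=0 char='r'
After 2 (h): row=0 col=0 char='r'
After 3 (k): row=0 col=0 char='r'
After 4 (w): row=0 col=6 char='w'
After 5 (k): row=0 col=6 char='w'
After 6 (k): row=0 col=6 char='w'

Answer: w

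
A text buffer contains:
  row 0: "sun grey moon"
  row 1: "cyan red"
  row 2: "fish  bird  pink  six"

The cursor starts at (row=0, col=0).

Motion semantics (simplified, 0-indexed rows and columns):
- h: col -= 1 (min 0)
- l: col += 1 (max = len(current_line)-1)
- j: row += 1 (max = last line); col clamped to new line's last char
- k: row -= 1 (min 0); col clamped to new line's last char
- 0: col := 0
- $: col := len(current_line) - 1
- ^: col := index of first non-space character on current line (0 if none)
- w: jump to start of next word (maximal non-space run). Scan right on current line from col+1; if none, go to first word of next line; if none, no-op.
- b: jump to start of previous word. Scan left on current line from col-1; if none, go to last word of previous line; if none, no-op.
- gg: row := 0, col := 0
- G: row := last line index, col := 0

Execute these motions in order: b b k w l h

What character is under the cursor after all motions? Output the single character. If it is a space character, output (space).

Answer: g

Derivation:
After 1 (b): row=0 col=0 char='s'
After 2 (b): row=0 col=0 char='s'
After 3 (k): row=0 col=0 char='s'
After 4 (w): row=0 col=4 char='g'
After 5 (l): row=0 col=5 char='r'
After 6 (h): row=0 col=4 char='g'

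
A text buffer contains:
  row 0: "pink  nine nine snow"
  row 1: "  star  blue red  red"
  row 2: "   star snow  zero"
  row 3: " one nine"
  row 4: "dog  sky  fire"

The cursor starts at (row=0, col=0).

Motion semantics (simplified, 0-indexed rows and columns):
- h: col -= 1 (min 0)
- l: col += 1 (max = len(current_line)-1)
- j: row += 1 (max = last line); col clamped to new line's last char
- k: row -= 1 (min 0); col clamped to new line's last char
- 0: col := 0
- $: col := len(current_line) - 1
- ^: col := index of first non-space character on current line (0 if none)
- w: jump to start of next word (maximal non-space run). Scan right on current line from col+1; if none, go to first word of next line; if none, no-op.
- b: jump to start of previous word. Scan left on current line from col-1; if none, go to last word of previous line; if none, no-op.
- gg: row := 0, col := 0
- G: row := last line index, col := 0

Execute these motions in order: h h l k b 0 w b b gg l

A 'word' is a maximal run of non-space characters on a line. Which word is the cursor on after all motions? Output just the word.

After 1 (h): row=0 col=0 char='p'
After 2 (h): row=0 col=0 char='p'
After 3 (l): row=0 col=1 char='i'
After 4 (k): row=0 col=1 char='i'
After 5 (b): row=0 col=0 char='p'
After 6 (0): row=0 col=0 char='p'
After 7 (w): row=0 col=6 char='n'
After 8 (b): row=0 col=0 char='p'
After 9 (b): row=0 col=0 char='p'
After 10 (gg): row=0 col=0 char='p'
After 11 (l): row=0 col=1 char='i'

Answer: pink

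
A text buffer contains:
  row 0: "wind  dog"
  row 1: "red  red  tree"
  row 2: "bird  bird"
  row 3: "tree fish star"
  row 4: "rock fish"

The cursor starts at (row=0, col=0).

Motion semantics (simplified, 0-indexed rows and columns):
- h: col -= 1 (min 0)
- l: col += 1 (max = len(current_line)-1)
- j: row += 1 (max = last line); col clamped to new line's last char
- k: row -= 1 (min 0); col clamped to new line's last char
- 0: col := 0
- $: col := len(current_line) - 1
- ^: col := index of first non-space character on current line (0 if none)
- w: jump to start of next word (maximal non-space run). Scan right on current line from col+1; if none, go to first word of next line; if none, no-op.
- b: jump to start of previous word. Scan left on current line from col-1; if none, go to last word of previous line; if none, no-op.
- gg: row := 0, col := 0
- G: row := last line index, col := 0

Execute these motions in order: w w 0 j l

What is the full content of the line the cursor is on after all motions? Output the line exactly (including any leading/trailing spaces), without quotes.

After 1 (w): row=0 col=6 char='d'
After 2 (w): row=1 col=0 char='r'
After 3 (0): row=1 col=0 char='r'
After 4 (j): row=2 col=0 char='b'
After 5 (l): row=2 col=1 char='i'

Answer: bird  bird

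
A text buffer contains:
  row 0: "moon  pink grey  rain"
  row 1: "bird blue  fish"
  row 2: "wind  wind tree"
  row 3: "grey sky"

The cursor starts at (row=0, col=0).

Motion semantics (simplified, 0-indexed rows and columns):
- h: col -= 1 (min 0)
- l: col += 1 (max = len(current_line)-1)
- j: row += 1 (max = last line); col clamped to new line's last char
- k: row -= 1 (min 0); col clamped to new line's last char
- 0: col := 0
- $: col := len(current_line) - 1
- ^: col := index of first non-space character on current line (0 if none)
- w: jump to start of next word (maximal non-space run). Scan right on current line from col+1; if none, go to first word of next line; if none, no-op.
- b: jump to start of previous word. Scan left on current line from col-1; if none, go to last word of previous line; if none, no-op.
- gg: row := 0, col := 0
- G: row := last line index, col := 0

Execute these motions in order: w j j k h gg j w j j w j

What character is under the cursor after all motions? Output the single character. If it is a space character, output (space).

After 1 (w): row=0 col=6 char='p'
After 2 (j): row=1 col=6 char='l'
After 3 (j): row=2 col=6 char='w'
After 4 (k): row=1 col=6 char='l'
After 5 (h): row=1 col=5 char='b'
After 6 (gg): row=0 col=0 char='m'
After 7 (j): row=1 col=0 char='b'
After 8 (w): row=1 col=5 char='b'
After 9 (j): row=2 col=5 char='_'
After 10 (j): row=3 col=5 char='s'
After 11 (w): row=3 col=5 char='s'
After 12 (j): row=3 col=5 char='s'

Answer: s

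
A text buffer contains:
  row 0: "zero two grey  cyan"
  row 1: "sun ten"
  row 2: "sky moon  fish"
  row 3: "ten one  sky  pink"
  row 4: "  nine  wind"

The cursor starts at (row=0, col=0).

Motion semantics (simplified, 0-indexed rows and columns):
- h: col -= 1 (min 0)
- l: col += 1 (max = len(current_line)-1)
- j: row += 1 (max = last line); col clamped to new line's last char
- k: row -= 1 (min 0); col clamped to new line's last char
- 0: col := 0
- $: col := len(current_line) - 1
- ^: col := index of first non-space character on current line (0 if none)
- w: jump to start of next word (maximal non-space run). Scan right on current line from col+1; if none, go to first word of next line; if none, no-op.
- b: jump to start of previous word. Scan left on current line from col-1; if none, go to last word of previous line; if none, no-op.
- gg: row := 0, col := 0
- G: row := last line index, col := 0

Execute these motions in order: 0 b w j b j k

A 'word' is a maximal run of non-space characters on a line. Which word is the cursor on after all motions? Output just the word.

Answer: ten

Derivation:
After 1 (0): row=0 col=0 char='z'
After 2 (b): row=0 col=0 char='z'
After 3 (w): row=0 col=5 char='t'
After 4 (j): row=1 col=5 char='e'
After 5 (b): row=1 col=4 char='t'
After 6 (j): row=2 col=4 char='m'
After 7 (k): row=1 col=4 char='t'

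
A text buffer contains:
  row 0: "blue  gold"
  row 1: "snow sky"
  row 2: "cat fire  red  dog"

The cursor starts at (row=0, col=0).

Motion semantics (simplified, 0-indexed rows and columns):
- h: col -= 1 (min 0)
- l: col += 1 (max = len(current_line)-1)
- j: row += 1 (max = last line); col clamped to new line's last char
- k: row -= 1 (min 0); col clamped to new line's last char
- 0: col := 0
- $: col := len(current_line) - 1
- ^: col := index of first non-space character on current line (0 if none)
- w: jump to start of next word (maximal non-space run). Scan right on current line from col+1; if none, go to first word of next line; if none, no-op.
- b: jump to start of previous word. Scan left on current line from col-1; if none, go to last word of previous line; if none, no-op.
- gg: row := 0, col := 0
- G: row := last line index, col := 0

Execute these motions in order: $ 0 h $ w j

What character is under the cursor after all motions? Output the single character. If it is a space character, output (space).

After 1 ($): row=0 col=9 char='d'
After 2 (0): row=0 col=0 char='b'
After 3 (h): row=0 col=0 char='b'
After 4 ($): row=0 col=9 char='d'
After 5 (w): row=1 col=0 char='s'
After 6 (j): row=2 col=0 char='c'

Answer: c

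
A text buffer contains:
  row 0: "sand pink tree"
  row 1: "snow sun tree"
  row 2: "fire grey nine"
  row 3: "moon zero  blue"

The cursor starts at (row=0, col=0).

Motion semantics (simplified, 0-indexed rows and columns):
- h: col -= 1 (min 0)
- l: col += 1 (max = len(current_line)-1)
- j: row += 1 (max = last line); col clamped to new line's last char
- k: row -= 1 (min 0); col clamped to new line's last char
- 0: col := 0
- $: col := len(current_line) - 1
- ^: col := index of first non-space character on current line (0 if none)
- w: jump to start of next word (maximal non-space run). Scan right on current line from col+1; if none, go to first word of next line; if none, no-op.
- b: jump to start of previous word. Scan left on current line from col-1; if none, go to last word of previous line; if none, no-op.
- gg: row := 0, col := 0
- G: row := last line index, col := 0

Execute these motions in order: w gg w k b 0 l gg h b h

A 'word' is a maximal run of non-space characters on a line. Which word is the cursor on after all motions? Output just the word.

Answer: sand

Derivation:
After 1 (w): row=0 col=5 char='p'
After 2 (gg): row=0 col=0 char='s'
After 3 (w): row=0 col=5 char='p'
After 4 (k): row=0 col=5 char='p'
After 5 (b): row=0 col=0 char='s'
After 6 (0): row=0 col=0 char='s'
After 7 (l): row=0 col=1 char='a'
After 8 (gg): row=0 col=0 char='s'
After 9 (h): row=0 col=0 char='s'
After 10 (b): row=0 col=0 char='s'
After 11 (h): row=0 col=0 char='s'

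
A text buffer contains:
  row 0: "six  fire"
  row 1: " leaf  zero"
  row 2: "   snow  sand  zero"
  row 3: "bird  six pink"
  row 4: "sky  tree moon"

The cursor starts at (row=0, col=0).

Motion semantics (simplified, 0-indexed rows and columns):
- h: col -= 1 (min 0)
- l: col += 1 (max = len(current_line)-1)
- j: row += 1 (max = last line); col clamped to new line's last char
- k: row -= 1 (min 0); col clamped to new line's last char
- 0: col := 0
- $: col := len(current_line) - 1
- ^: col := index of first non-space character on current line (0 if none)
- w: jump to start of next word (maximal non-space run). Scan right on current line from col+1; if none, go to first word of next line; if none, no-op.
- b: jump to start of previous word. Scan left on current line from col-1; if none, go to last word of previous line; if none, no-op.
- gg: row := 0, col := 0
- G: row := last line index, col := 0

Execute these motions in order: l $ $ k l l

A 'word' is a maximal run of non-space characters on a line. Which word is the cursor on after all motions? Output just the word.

Answer: fire

Derivation:
After 1 (l): row=0 col=1 char='i'
After 2 ($): row=0 col=8 char='e'
After 3 ($): row=0 col=8 char='e'
After 4 (k): row=0 col=8 char='e'
After 5 (l): row=0 col=8 char='e'
After 6 (l): row=0 col=8 char='e'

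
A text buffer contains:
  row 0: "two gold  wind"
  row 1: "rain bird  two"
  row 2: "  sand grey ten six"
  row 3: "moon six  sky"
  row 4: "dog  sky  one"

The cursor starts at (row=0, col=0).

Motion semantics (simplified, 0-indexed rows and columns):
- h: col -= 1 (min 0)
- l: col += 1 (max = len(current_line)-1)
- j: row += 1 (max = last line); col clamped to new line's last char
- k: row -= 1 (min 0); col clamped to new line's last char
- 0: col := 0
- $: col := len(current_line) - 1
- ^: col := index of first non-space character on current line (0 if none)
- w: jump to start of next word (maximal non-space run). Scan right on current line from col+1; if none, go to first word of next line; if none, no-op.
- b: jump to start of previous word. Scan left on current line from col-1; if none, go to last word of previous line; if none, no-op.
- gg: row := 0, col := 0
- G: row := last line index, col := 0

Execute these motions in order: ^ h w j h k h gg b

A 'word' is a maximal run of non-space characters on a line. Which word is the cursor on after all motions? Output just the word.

Answer: two

Derivation:
After 1 (^): row=0 col=0 char='t'
After 2 (h): row=0 col=0 char='t'
After 3 (w): row=0 col=4 char='g'
After 4 (j): row=1 col=4 char='_'
After 5 (h): row=1 col=3 char='n'
After 6 (k): row=0 col=3 char='_'
After 7 (h): row=0 col=2 char='o'
After 8 (gg): row=0 col=0 char='t'
After 9 (b): row=0 col=0 char='t'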